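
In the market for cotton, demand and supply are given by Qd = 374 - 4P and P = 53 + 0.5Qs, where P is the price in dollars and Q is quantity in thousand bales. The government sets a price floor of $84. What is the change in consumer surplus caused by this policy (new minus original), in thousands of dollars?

Rearranging supply gives Qs = 2P - 106. In a free market, 374 - 4P = 2P - 106 gives the equilibrium P* = 80, Q* = 54.
Because the floor (84) lies above the market-clearing price, it is binding.
At P = 84: Qd = 374 - 4·84 = 38 and Qs = 2·84 - 106 = 62.
Consumer surplus without the control is ½ · (93.5 - 80) · 54 = 364.5.
With the floor, consumers buy 38 units at 84, so CS = ½ · (93.5 - 84) · 38 = 180.5.
Change in consumer surplus = 180.5 - 364.5 = -184.

-184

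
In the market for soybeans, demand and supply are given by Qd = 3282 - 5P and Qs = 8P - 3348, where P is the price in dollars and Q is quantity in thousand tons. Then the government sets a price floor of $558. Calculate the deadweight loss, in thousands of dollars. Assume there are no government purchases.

In a free market, 3282 - 5P = 8P - 3348 gives the equilibrium P* = 510, Q* = 732.
The floor of 558 is above the equilibrium price 510, so it binds.
At P = 558: Qd = 3282 - 5·558 = 492 and Qs = 8·558 - 3348 = 1116.
Quantity traded falls to 492. At Q = 492 the demand price is (3282 - 492)/5 = 558 and the supply price is (3348 + 492)/8 = 480.
Deadweight loss = ½ · (558 - 480) · (732 - 492) = ½ · 78 · 240 = 9360.

9360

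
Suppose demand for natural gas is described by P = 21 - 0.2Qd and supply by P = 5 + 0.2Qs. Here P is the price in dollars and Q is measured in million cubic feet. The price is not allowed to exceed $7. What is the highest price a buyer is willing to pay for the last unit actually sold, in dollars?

19

Rearranging demand gives Qd = 105 - 5P; rearranging supply gives Qs = 5P - 25. Equilibrium: 105 - 5P = 5P - 25, so 130 = 10P and P* = 13, Q* = 40.
Since 7 < 13, the ceiling is binding.
At P = 7: Qd = 105 - 5·7 = 70 and Qs = 5·7 - 25 = 10.
Only 10 units reach the market. On the demand curve, the marginal buyer's willingness to pay at Q = 10 is (105 - 10)/5 = 19.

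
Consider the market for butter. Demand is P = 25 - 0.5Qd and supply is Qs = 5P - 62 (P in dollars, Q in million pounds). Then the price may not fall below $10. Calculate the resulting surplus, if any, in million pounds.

0

Rearranging demand gives Qd = 50 - 2P. Equilibrium: 50 - 2P = 5P - 62, so 112 = 7P and P* = 16, Q* = 18.
The floor of 10 is below the equilibrium price 16, so it is not binding; the market clears at P* = 16, Q* = 18.
Since the control does not bind, there is no surplus.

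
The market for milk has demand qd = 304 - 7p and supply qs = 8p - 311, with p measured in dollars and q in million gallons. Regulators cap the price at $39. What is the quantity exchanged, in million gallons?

In a free market, 304 - 7p = 8p - 311 gives the equilibrium p* = 41, q* = 17.
Because the ceiling (39) lies below the market-clearing price, it is binding.
At p = 39: qd = 304 - 7·39 = 31 and qs = 8·39 - 311 = 1.
The quantity actually transacted is the short side, supply: 1.

1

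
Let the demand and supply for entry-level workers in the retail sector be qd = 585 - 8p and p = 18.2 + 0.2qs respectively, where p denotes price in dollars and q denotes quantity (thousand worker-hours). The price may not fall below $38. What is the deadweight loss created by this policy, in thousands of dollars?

Rearranging supply gives qs = 5p - 91. Without the control the market clears where 585 - 8p = 5p - 91, i.e. p* = 52 and q* = 169.
Since 38 is below p* = 52, the floor does not bind and the free-market outcome prevails.
Since the control does not bind, no trades are prevented and deadweight loss is zero.

0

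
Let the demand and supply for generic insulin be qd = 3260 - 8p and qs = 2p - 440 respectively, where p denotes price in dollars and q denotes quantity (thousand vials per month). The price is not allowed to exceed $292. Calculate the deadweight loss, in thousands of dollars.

Without the control the market clears where 3260 - 8p = 2p - 440, i.e. p* = 370 and q* = 300.
Because the ceiling (292) lies below the market-clearing price, it is binding.
At p = 292: qd = 3260 - 8·292 = 924 and qs = 2·292 - 440 = 144.
Quantity traded falls to 144. At q = 144 the demand price is (3260 - 144)/8 = 389.5 and the supply price is (440 + 144)/2 = 292.
Deadweight loss = ½ · (389.5 - 292) · (300 - 144) = ½ · 97.5 · 156 = 7605.

7605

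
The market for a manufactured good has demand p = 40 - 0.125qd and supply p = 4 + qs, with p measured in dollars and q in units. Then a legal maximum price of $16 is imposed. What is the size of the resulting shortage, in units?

180

Rearranging demand gives qd = 320 - 8p; rearranging supply gives qs = p - 4. In a free market, 320 - 8p = p - 4 gives the equilibrium p* = 36, q* = 32.
Because the ceiling (16) lies below the market-clearing price, it is binding.
At p = 16: qd = 320 - 8·16 = 192 and qs = 16 - 4 = 12.
Shortage = qd - qs = 192 - 12 = 180.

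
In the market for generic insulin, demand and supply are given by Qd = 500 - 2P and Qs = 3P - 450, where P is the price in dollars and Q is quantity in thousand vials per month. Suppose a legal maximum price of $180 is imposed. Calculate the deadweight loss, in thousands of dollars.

In a free market, 500 - 2P = 3P - 450 gives the equilibrium P* = 190, Q* = 120.
Because the ceiling (180) lies below the market-clearing price, it is binding.
At P = 180: Qd = 500 - 2·180 = 140 and Qs = 3·180 - 450 = 90.
Quantity traded falls to 90. At Q = 90 the demand price is (500 - 90)/2 = 205 and the supply price is (450 + 90)/3 = 180.
Deadweight loss = ½ · (205 - 180) · (120 - 90) = ½ · 25 · 30 = 375.

375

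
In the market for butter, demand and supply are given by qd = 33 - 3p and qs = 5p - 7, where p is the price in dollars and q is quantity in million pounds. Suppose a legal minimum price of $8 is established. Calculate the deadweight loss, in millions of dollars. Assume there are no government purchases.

21.6

In a free market, 33 - 3p = 5p - 7 gives the equilibrium p* = 5, q* = 18.
Because the floor (8) lies above the market-clearing price, it is binding.
At p = 8: qd = 33 - 3·8 = 9 and qs = 5·8 - 7 = 33.
Quantity traded falls to 9. At q = 9 the demand price is (33 - 9)/3 = 8 and the supply price is (7 + 9)/5 = 3.2.
Deadweight loss = ½ · (8 - 3.2) · (18 - 9) = ½ · 4.8 · 9 = 21.6.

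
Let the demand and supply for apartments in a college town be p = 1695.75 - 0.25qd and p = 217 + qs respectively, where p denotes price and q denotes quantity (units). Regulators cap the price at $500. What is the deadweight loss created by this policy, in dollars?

506250

Rearranging demand gives qd = 6783 - 4p; rearranging supply gives qs = p - 217. In a free market, 6783 - 4p = p - 217 gives the equilibrium p* = 1400, q* = 1183.
Because the ceiling (500) lies below the market-clearing price, it is binding.
At p = 500: qd = 6783 - 4·500 = 4783 and qs = 500 - 217 = 283.
Quantity traded falls to 283. At q = 283 the demand price is (6783 - 283)/4 = 1625 and the supply price is 217 + 283 = 500.
Deadweight loss = ½ · (1625 - 500) · (1183 - 283) = ½ · 1125 · 900 = 506250.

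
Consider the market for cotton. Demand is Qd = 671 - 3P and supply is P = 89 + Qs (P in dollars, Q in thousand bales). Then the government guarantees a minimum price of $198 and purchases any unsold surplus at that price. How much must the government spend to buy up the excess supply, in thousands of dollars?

Rearranging supply gives Qs = P - 89. Setting quantity demanded equal to quantity supplied, 671 - 3P = P - 89, gives P* = 190 and Q* = 101.
Since 198 > 190, the floor is binding.
At P = 198: Qd = 671 - 3·198 = 77 and Qs = 198 - 89 = 109.
Surplus = Qs - Qd = 32.
Government expenditure = surplus × support price = 32 × 198 = 6336.

6336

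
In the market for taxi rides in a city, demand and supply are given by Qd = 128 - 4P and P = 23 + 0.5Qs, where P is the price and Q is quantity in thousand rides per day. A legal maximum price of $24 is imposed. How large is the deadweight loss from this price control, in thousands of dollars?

Rearranging supply gives Qs = 2P - 46. Without the control the market clears where 128 - 4P = 2P - 46, i.e. P* = 29 and Q* = 12.
The ceiling of 24 is below the equilibrium price 29, so it binds.
At P = 24: Qd = 128 - 4·24 = 32 and Qs = 2·24 - 46 = 2.
Quantity traded falls to 2. At Q = 2 the demand price is (128 - 2)/4 = 31.5 and the supply price is (46 + 2)/2 = 24.
Deadweight loss = ½ · (31.5 - 24) · (12 - 2) = ½ · 7.5 · 10 = 37.5.

37.5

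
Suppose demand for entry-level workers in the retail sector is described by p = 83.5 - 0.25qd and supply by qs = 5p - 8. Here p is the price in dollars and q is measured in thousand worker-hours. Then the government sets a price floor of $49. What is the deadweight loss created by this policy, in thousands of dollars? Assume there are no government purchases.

Rearranging demand gives qd = 334 - 4p. Without the control the market clears where 334 - 4p = 5p - 8, i.e. p* = 38 and q* = 182.
Because the floor (49) lies above the market-clearing price, it is binding.
At p = 49: qd = 334 - 4·49 = 138 and qs = 5·49 - 8 = 237.
Quantity traded falls to 138. At q = 138 the demand price is (334 - 138)/4 = 49 and the supply price is (8 + 138)/5 = 29.2.
Deadweight loss = ½ · (49 - 29.2) · (182 - 138) = ½ · 19.8 · 44 = 435.6.

435.6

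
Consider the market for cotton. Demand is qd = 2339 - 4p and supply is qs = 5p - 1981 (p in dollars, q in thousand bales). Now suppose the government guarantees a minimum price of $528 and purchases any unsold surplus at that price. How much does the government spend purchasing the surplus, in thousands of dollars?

228096

Equilibrium: 2339 - 4p = 5p - 1981, so 4320 = 9p and p* = 480, q* = 419.
Because the floor (528) lies above the market-clearing price, it is binding.
At p = 528: qd = 2339 - 4·528 = 227 and qs = 5·528 - 1981 = 659.
Surplus = qs - qd = 432.
Government expenditure = surplus × support price = 432 × 528 = 228096.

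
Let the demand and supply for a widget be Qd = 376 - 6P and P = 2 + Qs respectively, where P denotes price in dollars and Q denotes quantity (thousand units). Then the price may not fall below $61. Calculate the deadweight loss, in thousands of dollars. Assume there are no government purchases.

Rearranging supply gives Qs = P - 2. Equilibrium: 376 - 6P = P - 2, so 378 = 7P and P* = 54, Q* = 52.
Because the floor (61) lies above the market-clearing price, it is binding.
At P = 61: Qd = 376 - 6·61 = 10 and Qs = 61 - 2 = 59.
Quantity traded falls to 10. At Q = 10 the demand price is (376 - 10)/6 = 61 and the supply price is 2 + 10 = 12.
Deadweight loss = ½ · (61 - 12) · (52 - 10) = ½ · 49 · 42 = 1029.

1029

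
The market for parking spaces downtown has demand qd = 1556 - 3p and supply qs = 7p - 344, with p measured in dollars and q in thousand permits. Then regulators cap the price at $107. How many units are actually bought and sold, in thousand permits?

In a free market, 1556 - 3p = 7p - 344 gives the equilibrium p* = 190, q* = 986.
The ceiling of 107 is below the equilibrium price 190, so it binds.
At p = 107: qd = 1556 - 3·107 = 1235 and qs = 7·107 - 344 = 405.
The quantity actually transacted is the short side, supply: 405.

405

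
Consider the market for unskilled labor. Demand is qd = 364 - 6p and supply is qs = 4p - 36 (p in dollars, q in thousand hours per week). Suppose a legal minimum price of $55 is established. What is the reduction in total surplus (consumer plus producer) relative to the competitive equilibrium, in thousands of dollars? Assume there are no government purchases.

In a free market, 364 - 6p = 4p - 36 gives the equilibrium p* = 40, q* = 124.
The floor of 55 is above the equilibrium price 40, so it binds.
At p = 55: qd = 364 - 6·55 = 34 and qs = 4·55 - 36 = 184.
Quantity traded falls to 34. At q = 34 the demand price is (364 - 34)/6 = 55 and the supply price is (36 + 34)/4 = 17.5.
Deadweight loss = ½ · (55 - 17.5) · (124 - 34) = ½ · 37.5 · 90 = 1687.5.

1687.5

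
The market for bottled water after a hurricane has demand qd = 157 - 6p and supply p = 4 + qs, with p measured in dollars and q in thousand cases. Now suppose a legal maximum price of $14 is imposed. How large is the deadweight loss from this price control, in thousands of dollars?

Rearranging supply gives qs = p - 4. Setting quantity demanded equal to quantity supplied, 157 - 6p = p - 4, gives p* = 23 and q* = 19.
Since 14 < 23, the ceiling is binding.
At p = 14: qd = 157 - 6·14 = 73 and qs = 14 - 4 = 10.
Quantity traded falls to 10. At q = 10 the demand price is (157 - 10)/6 = 24.5 and the supply price is 4 + 10 = 14.
Deadweight loss = ½ · (24.5 - 14) · (19 - 10) = ½ · 10.5 · 9 = 47.25.

47.25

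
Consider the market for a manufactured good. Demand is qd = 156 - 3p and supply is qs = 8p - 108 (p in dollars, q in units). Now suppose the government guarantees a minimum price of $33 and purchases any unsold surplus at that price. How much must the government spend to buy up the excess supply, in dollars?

3267

In a free market, 156 - 3p = 8p - 108 gives the equilibrium p* = 24, q* = 84.
Because the floor (33) lies above the market-clearing price, it is binding.
At p = 33: qd = 156 - 3·33 = 57 and qs = 8·33 - 108 = 156.
Surplus = qs - qd = 99.
Government expenditure = surplus × support price = 99 × 33 = 3267.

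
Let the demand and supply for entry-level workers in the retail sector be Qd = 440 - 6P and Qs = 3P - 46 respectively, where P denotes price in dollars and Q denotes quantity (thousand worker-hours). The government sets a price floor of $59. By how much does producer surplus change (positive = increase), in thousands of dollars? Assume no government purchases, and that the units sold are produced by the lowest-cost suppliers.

In a free market, 440 - 6P = 3P - 46 gives the equilibrium P* = 54, Q* = 116.
The floor of 59 is above the equilibrium price 54, so it binds.
At P = 59: Qd = 440 - 6·59 = 86 and Qs = 3·59 - 46 = 131.
Producer surplus without the control is ½ · (54 - 46/3) · 116 = 6728/3.
With the floor, 86 units are sold at 59. The supply price at Q = 86 is 44, so PS = ½ · [(59 - 46/3) + (59 - 44)] · 86 = 7568/3.
Change in producer surplus = 7568/3 - 6728/3 = 280.

280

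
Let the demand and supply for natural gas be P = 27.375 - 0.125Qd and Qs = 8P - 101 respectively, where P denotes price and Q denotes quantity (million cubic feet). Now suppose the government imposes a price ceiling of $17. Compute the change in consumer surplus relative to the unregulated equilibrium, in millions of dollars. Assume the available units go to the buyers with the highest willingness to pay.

Rearranging demand gives Qd = 219 - 8P. Without the control the market clears where 219 - 8P = 8P - 101, i.e. P* = 20 and Q* = 59.
The ceiling of 17 is below the equilibrium price 20, so it binds.
At P = 17: Qd = 219 - 8·17 = 83 and Qs = 8·17 - 101 = 35.
Consumer surplus without the control is ½ · (27.375 - 20) · 59 = 217.5625.
With the ceiling, 35 units are sold at 17 (assume they go to the highest-value buyers). The demand price at Q = 35 is 23, so CS = ½ · [(27.375 - 17) + (23 - 17)] · 35 = 286.5625.
Change in consumer surplus = 286.5625 - 217.5625 = 69.

69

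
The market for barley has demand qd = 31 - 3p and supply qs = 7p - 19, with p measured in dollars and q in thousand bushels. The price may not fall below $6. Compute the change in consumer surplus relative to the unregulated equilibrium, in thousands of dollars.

-14.5

Setting quantity demanded equal to quantity supplied, 31 - 3p = 7p - 19, gives p* = 5 and q* = 16.
The floor of 6 is above the equilibrium price 5, so it binds.
At p = 6: qd = 31 - 3·6 = 13 and qs = 7·6 - 19 = 23.
Consumer surplus without the control is ½ · (31/3 - 5) · 16 = 128/3.
With the floor, consumers buy 13 units at 6, so CS = ½ · (31/3 - 6) · 13 = 169/6.
Change in consumer surplus = 169/6 - 128/3 = -14.5.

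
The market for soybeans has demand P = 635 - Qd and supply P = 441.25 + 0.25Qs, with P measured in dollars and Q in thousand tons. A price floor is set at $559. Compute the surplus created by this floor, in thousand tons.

Rearranging demand gives Qd = 635 - P; rearranging supply gives Qs = 4P - 1765. Equilibrium: 635 - P = 4P - 1765, so 2400 = 5P and P* = 480, Q* = 155.
The floor of 559 is above the equilibrium price 480, so it binds.
At P = 559: Qd = 635 - 559 = 76 and Qs = 4·559 - 1765 = 471.
Surplus = Qs - Qd = 471 - 76 = 395.

395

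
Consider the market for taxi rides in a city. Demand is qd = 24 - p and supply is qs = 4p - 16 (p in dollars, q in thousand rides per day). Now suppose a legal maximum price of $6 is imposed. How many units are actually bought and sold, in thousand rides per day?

8

Without the control the market clears where 24 - p = 4p - 16, i.e. p* = 8 and q* = 16.
Because the ceiling (6) lies below the market-clearing price, it is binding.
At p = 6: qd = 24 - 6 = 18 and qs = 4·6 - 16 = 8.
The quantity actually transacted is the short side, supply: 8.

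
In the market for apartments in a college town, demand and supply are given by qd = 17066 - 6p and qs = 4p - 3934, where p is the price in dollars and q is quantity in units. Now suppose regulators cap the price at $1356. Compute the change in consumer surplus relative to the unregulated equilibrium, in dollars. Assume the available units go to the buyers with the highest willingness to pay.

In a free market, 17066 - 6p = 4p - 3934 gives the equilibrium p* = 2100, q* = 4466.
Because the ceiling (1356) lies below the market-clearing price, it is binding.
At p = 1356: qd = 17066 - 6·1356 = 8930 and qs = 4·1356 - 3934 = 1490.
Consumer surplus without the control is ½ · (8533/3 - 2100) · 4466 = 4986289/3.
With the ceiling, 1490 units are sold at 1356 (assume they go to the highest-value buyers). The demand price at q = 1490 is 2596, so CS = ½ · [(8533/3 - 1356) + (2596 - 1356)] · 1490 = 6097825/3.
Change in consumer surplus = 6097825/3 - 4986289/3 = 370512.

370512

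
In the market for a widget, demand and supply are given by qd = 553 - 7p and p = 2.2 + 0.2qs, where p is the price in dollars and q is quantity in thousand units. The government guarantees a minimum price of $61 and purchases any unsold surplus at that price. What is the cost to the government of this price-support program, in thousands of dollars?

Rearranging supply gives qs = 5p - 11. Setting quantity demanded equal to quantity supplied, 553 - 7p = 5p - 11, gives p* = 47 and q* = 224.
Because the floor (61) lies above the market-clearing price, it is binding.
At p = 61: qd = 553 - 7·61 = 126 and qs = 5·61 - 11 = 294.
Surplus = qs - qd = 168.
Government expenditure = surplus × support price = 168 × 61 = 10248.

10248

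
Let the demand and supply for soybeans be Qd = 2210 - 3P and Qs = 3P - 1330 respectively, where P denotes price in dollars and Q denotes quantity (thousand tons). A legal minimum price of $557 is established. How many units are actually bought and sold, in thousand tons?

440

In a free market, 2210 - 3P = 3P - 1330 gives the equilibrium P* = 590, Q* = 440.
The floor of 557 is below the equilibrium price 590, so it is not binding; the market clears at P* = 590, Q* = 440.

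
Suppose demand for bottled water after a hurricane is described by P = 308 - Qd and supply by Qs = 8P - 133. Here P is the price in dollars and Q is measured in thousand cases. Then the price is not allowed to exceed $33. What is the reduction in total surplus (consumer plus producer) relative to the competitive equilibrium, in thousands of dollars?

Rearranging demand gives Qd = 308 - P. Setting quantity demanded equal to quantity supplied, 308 - P = 8P - 133, gives P* = 49 and Q* = 259.
Because the ceiling (33) lies below the market-clearing price, it is binding.
At P = 33: Qd = 308 - 33 = 275 and Qs = 8·33 - 133 = 131.
Quantity traded falls to 131. At Q = 131 the demand price is 308 - 131 = 177 and the supply price is (133 + 131)/8 = 33.
Deadweight loss = ½ · (177 - 33) · (259 - 131) = ½ · 144 · 128 = 9216.

9216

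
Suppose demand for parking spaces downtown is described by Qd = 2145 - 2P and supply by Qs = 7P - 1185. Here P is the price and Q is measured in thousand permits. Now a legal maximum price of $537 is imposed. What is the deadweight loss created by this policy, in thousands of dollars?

In a free market, 2145 - 2P = 7P - 1185 gives the equilibrium P* = 370, Q* = 1405.
Since 537 is above P* = 370, the ceiling does not bind and the free-market outcome prevails.
Since the control does not bind, no trades are prevented and deadweight loss is zero.

0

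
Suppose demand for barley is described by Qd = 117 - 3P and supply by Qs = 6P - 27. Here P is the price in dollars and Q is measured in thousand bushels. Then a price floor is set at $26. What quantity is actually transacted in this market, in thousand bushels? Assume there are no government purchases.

Equilibrium: 117 - 3P = 6P - 27, so 144 = 9P and P* = 16, Q* = 69.
The floor of 26 is above the equilibrium price 16, so it binds.
At P = 26: Qd = 117 - 3·26 = 39 and Qs = 6·26 - 27 = 129.
The quantity actually transacted is the short side, demand: 39.

39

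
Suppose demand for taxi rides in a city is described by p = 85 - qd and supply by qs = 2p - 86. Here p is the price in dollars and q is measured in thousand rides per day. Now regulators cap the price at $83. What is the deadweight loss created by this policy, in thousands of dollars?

0

Rearranging demand gives qd = 85 - p. Without the control the market clears where 85 - p = 2p - 86, i.e. p* = 57 and q* = 28.
Since 83 is above p* = 57, the ceiling does not bind and the free-market outcome prevails.
Since the control does not bind, no trades are prevented and deadweight loss is zero.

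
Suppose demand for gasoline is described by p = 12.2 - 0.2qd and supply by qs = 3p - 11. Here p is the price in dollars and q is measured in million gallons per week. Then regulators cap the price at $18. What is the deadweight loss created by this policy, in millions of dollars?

Rearranging demand gives qd = 61 - 5p. In a free market, 61 - 5p = 3p - 11 gives the equilibrium p* = 9, q* = 16.
The ceiling of 18 is above the equilibrium price 9, so it is not binding; the market clears at p* = 9, q* = 16.
Since the control does not bind, no trades are prevented and deadweight loss is zero.

0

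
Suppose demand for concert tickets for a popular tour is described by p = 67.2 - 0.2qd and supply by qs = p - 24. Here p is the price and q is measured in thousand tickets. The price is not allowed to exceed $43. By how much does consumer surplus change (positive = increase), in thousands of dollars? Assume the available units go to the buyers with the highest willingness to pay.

Rearranging demand gives qd = 336 - 5p. In a free market, 336 - 5p = p - 24 gives the equilibrium p* = 60, q* = 36.
Since 43 < 60, the ceiling is binding.
At p = 43: qd = 336 - 5·43 = 121 and qs = 43 - 24 = 19.
Consumer surplus without the control is ½ · (67.2 - 60) · 36 = 129.6.
With the ceiling, 19 units are sold at 43 (assume they go to the highest-value buyers). The demand price at q = 19 is 63.4, so CS = ½ · [(67.2 - 43) + (63.4 - 43)] · 19 = 423.7.
Change in consumer surplus = 423.7 - 129.6 = 294.1.

294.1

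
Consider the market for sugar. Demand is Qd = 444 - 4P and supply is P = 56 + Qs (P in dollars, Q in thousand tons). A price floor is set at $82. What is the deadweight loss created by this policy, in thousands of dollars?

0

Rearranging supply gives Qs = P - 56. Without the control the market clears where 444 - 4P = P - 56, i.e. P* = 100 and Q* = 44.
The floor of 82 is below the equilibrium price 100, so it is not binding; the market clears at P* = 100, Q* = 44.
Since the control does not bind, no trades are prevented and deadweight loss is zero.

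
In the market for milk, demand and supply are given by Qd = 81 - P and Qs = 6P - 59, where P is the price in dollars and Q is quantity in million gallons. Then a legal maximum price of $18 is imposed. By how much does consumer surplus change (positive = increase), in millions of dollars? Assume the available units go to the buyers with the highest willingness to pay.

26

In a free market, 81 - P = 6P - 59 gives the equilibrium P* = 20, Q* = 61.
Since 18 < 20, the ceiling is binding.
At P = 18: Qd = 81 - 18 = 63 and Qs = 6·18 - 59 = 49.
Consumer surplus without the control is ½ · (81 - 20) · 61 = 1860.5.
With the ceiling, 49 units are sold at 18 (assume they go to the highest-value buyers). The demand price at Q = 49 is 32, so CS = ½ · [(81 - 18) + (32 - 18)] · 49 = 1886.5.
Change in consumer surplus = 1886.5 - 1860.5 = 26.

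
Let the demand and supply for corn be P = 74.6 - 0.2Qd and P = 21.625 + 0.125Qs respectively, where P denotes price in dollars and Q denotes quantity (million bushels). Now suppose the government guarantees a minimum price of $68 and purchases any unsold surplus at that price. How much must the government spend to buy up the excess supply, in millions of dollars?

Rearranging demand gives Qd = 373 - 5P; rearranging supply gives Qs = 8P - 173. In a free market, 373 - 5P = 8P - 173 gives the equilibrium P* = 42, Q* = 163.
Since 68 > 42, the floor is binding.
At P = 68: Qd = 373 - 5·68 = 33 and Qs = 8·68 - 173 = 371.
Surplus = Qs - Qd = 338.
Government expenditure = surplus × support price = 338 × 68 = 22984.

22984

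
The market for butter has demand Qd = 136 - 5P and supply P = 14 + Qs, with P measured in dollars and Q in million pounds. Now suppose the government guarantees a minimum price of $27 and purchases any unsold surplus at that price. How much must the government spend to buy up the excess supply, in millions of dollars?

324

Rearranging supply gives Qs = P - 14. Setting quantity demanded equal to quantity supplied, 136 - 5P = P - 14, gives P* = 25 and Q* = 11.
The floor of 27 is above the equilibrium price 25, so it binds.
At P = 27: Qd = 136 - 5·27 = 1 and Qs = 27 - 14 = 13.
Surplus = Qs - Qd = 12.
Government expenditure = surplus × support price = 12 × 27 = 324.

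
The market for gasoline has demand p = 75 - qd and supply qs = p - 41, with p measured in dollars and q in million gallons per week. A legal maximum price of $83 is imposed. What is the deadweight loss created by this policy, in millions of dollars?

Rearranging demand gives qd = 75 - p. In a free market, 75 - p = p - 41 gives the equilibrium p* = 58, q* = 17.
Since 83 is above p* = 58, the ceiling does not bind and the free-market outcome prevails.
Since the control does not bind, no trades are prevented and deadweight loss is zero.

0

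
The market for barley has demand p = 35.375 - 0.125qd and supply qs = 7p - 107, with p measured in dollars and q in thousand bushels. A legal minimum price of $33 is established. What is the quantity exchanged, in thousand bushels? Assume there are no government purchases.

19

Rearranging demand gives qd = 283 - 8p. Equilibrium: 283 - 8p = 7p - 107, so 390 = 15p and p* = 26, q* = 75.
Since 33 > 26, the floor is binding.
At p = 33: qd = 283 - 8·33 = 19 and qs = 7·33 - 107 = 124.
The quantity actually transacted is the short side, demand: 19.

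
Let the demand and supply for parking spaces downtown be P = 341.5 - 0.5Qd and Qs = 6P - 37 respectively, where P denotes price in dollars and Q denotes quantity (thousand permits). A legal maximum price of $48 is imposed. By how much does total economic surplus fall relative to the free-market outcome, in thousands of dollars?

Rearranging demand gives Qd = 683 - 2P. Without the control the market clears where 683 - 2P = 6P - 37, i.e. P* = 90 and Q* = 503.
Since 48 < 90, the ceiling is binding.
At P = 48: Qd = 683 - 2·48 = 587 and Qs = 6·48 - 37 = 251.
Quantity traded falls to 251. At Q = 251 the demand price is (683 - 251)/2 = 216 and the supply price is (37 + 251)/6 = 48.
Deadweight loss = ½ · (216 - 48) · (503 - 251) = ½ · 168 · 252 = 21168.

21168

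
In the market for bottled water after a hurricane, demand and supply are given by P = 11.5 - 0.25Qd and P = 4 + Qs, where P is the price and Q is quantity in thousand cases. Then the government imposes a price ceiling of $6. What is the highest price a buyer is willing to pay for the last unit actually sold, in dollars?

Rearranging demand gives Qd = 46 - 4P; rearranging supply gives Qs = P - 4. Without the control the market clears where 46 - 4P = P - 4, i.e. P* = 10 and Q* = 6.
Because the ceiling (6) lies below the market-clearing price, it is binding.
At P = 6: Qd = 46 - 4·6 = 22 and Qs = 6 - 4 = 2.
Only 2 units reach the market. On the demand curve, the marginal buyer's willingness to pay at Q = 2 is (46 - 2)/4 = 11.

11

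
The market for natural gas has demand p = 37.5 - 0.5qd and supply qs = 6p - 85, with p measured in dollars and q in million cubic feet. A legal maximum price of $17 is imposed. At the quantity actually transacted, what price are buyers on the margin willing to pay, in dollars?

29

Rearranging demand gives qd = 75 - 2p. In a free market, 75 - 2p = 6p - 85 gives the equilibrium p* = 20, q* = 35.
The ceiling of 17 is below the equilibrium price 20, so it binds.
At p = 17: qd = 75 - 2·17 = 41 and qs = 6·17 - 85 = 17.
Only 17 units reach the market. On the demand curve, the marginal buyer's willingness to pay at q = 17 is (75 - 17)/2 = 29.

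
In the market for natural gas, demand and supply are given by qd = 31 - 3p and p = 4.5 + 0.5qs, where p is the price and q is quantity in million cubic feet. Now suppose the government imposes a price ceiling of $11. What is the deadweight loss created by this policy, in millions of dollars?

0

Rearranging supply gives qs = 2p - 9. Without the control the market clears where 31 - 3p = 2p - 9, i.e. p* = 8 and q* = 7.
The ceiling of 11 is above the equilibrium price 8, so it is not binding; the market clears at p* = 8, q* = 7.
Since the control does not bind, no trades are prevented and deadweight loss is zero.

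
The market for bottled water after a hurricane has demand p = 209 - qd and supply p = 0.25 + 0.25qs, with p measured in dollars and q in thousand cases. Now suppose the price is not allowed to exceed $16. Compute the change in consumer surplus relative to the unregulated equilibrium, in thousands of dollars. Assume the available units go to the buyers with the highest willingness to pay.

Rearranging demand gives qd = 209 - p; rearranging supply gives qs = 4p - 1. In a free market, 209 - p = 4p - 1 gives the equilibrium p* = 42, q* = 167.
Because the ceiling (16) lies below the market-clearing price, it is binding.
At p = 16: qd = 209 - 16 = 193 and qs = 4·16 - 1 = 63.
Consumer surplus without the control is ½ · (209 - 42) · 167 = 13944.5.
With the ceiling, 63 units are sold at 16 (assume they go to the highest-value buyers). The demand price at q = 63 is 146, so CS = ½ · [(209 - 16) + (146 - 16)] · 63 = 10174.5.
Change in consumer surplus = 10174.5 - 13944.5 = -3770.

-3770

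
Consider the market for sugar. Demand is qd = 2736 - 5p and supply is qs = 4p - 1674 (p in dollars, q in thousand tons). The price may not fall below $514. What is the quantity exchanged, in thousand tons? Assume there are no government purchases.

166

Equilibrium: 2736 - 5p = 4p - 1674, so 4410 = 9p and p* = 490, q* = 286.
Because the floor (514) lies above the market-clearing price, it is binding.
At p = 514: qd = 2736 - 5·514 = 166 and qs = 4·514 - 1674 = 382.
The quantity actually transacted is the short side, demand: 166.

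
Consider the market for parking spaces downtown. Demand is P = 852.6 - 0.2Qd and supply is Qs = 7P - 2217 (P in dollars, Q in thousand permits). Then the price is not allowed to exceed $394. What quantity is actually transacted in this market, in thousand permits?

541

Rearranging demand gives Qd = 4263 - 5P. Setting quantity demanded equal to quantity supplied, 4263 - 5P = 7P - 2217, gives P* = 540 and Q* = 1563.
Because the ceiling (394) lies below the market-clearing price, it is binding.
At P = 394: Qd = 4263 - 5·394 = 2293 and Qs = 7·394 - 2217 = 541.
The quantity actually transacted is the short side, supply: 541.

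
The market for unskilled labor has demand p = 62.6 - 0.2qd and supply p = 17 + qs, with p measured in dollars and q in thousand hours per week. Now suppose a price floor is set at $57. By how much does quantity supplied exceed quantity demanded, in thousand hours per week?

Rearranging demand gives qd = 313 - 5p; rearranging supply gives qs = p - 17. Without the control the market clears where 313 - 5p = p - 17, i.e. p* = 55 and q* = 38.
Because the floor (57) lies above the market-clearing price, it is binding.
At p = 57: qd = 313 - 5·57 = 28 and qs = 57 - 17 = 40.
Surplus = qs - qd = 40 - 28 = 12.

12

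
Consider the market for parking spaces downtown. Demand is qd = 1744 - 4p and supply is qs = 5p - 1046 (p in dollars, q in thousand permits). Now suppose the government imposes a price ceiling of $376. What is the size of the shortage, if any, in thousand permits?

Equilibrium: 1744 - 4p = 5p - 1046, so 2790 = 9p and p* = 310, q* = 504.
Since 376 is above p* = 310, the ceiling does not bind and the free-market outcome prevails.
Since the control does not bind, there is no shortage.

0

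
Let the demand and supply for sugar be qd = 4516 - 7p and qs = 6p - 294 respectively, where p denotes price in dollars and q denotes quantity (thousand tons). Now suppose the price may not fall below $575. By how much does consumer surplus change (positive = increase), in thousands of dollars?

-247742.5

Setting quantity demanded equal to quantity supplied, 4516 - 7p = 6p - 294, gives p* = 370 and q* = 1926.
The floor of 575 is above the equilibrium price 370, so it binds.
At p = 575: qd = 4516 - 7·575 = 491 and qs = 6·575 - 294 = 3156.
Consumer surplus without the control is ½ · (4516/7 - 370) · 1926 = 1854738/7.
With the floor, consumers buy 491 units at 575, so CS = ½ · (4516/7 - 575) · 491 = 241081/14.
Change in consumer surplus = 241081/14 - 1854738/7 = -247742.5.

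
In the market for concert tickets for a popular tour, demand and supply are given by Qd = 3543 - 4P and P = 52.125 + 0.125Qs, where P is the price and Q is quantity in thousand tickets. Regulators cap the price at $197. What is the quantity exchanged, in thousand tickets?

Rearranging supply gives Qs = 8P - 417. Without the control the market clears where 3543 - 4P = 8P - 417, i.e. P* = 330 and Q* = 2223.
Since 197 < 330, the ceiling is binding.
At P = 197: Qd = 3543 - 4·197 = 2755 and Qs = 8·197 - 417 = 1159.
The quantity actually transacted is the short side, supply: 1159.

1159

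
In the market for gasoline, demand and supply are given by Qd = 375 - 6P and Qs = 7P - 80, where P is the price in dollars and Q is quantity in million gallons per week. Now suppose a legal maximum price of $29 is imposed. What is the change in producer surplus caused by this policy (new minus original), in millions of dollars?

Without the control the market clears where 375 - 6P = 7P - 80, i.e. P* = 35 and Q* = 165.
The ceiling of 29 is below the equilibrium price 35, so it binds.
At P = 29: Qd = 375 - 6·29 = 201 and Qs = 7·29 - 80 = 123.
Producer surplus without the control is ½ · (35 - 80/7) · 165 = 27225/14.
With the ceiling, producers sell 123 units at 29, so PS = ½ · (29 - 80/7) · 123 = 15129/14.
Change in producer surplus = 15129/14 - 27225/14 = -864.

-864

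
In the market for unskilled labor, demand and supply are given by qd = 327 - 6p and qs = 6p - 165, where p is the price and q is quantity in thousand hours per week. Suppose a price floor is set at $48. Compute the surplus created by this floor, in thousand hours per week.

84

Without the control the market clears where 327 - 6p = 6p - 165, i.e. p* = 41 and q* = 81.
The floor of 48 is above the equilibrium price 41, so it binds.
At p = 48: qd = 327 - 6·48 = 39 and qs = 6·48 - 165 = 123.
Surplus = qs - qd = 123 - 39 = 84.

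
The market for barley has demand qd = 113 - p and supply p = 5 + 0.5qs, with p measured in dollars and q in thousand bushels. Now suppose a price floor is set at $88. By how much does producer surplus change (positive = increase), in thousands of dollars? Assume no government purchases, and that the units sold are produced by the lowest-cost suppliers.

622.75

Rearranging supply gives qs = 2p - 10. Setting quantity demanded equal to quantity supplied, 113 - p = 2p - 10, gives p* = 41 and q* = 72.
Because the floor (88) lies above the market-clearing price, it is binding.
At p = 88: qd = 113 - 88 = 25 and qs = 2·88 - 10 = 166.
Producer surplus without the control is ½ · (41 - 5) · 72 = 1296.
With the floor, 25 units are sold at 88. The supply price at q = 25 is 17.5, so PS = ½ · [(88 - 5) + (88 - 17.5)] · 25 = 1918.75.
Change in producer surplus = 1918.75 - 1296 = 622.75.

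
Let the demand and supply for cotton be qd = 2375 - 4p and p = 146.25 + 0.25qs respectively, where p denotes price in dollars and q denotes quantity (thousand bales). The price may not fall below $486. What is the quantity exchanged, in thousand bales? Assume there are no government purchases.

Rearranging supply gives qs = 4p - 585. Setting quantity demanded equal to quantity supplied, 2375 - 4p = 4p - 585, gives p* = 370 and q* = 895.
The floor of 486 is above the equilibrium price 370, so it binds.
At p = 486: qd = 2375 - 4·486 = 431 and qs = 4·486 - 585 = 1359.
The quantity actually transacted is the short side, demand: 431.

431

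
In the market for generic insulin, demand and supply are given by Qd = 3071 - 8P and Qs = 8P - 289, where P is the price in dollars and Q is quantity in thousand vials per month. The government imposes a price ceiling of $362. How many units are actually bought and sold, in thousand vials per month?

Equilibrium: 3071 - 8P = 8P - 289, so 3360 = 16P and P* = 210, Q* = 1391.
The ceiling of 362 is above the equilibrium price 210, so it is not binding; the market clears at P* = 210, Q* = 1391.

1391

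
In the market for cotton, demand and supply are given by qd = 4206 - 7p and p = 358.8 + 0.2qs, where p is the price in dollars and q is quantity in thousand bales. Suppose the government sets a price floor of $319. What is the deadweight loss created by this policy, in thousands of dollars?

Rearranging supply gives qs = 5p - 1794. Setting quantity demanded equal to quantity supplied, 4206 - 7p = 5p - 1794, gives p* = 500 and q* = 706.
Since 319 is below p* = 500, the floor does not bind and the free-market outcome prevails.
Since the control does not bind, no trades are prevented and deadweight loss is zero.

0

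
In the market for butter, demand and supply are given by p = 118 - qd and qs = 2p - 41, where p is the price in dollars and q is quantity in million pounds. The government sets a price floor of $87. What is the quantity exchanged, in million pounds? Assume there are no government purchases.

Rearranging demand gives qd = 118 - p. Without the control the market clears where 118 - p = 2p - 41, i.e. p* = 53 and q* = 65.
Since 87 > 53, the floor is binding.
At p = 87: qd = 118 - 87 = 31 and qs = 2·87 - 41 = 133.
The quantity actually transacted is the short side, demand: 31.

31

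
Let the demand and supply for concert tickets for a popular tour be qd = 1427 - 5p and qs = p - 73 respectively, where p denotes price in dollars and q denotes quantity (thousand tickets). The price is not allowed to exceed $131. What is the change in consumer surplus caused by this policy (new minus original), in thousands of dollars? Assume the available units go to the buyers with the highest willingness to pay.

In a free market, 1427 - 5p = p - 73 gives the equilibrium p* = 250, q* = 177.
Because the ceiling (131) lies below the market-clearing price, it is binding.
At p = 131: qd = 1427 - 5·131 = 772 and qs = 131 - 73 = 58.
Consumer surplus without the control is ½ · (285.4 - 250) · 177 = 3132.9.
With the ceiling, 58 units are sold at 131 (assume they go to the highest-value buyers). The demand price at q = 58 is 273.8, so CS = ½ · [(285.4 - 131) + (273.8 - 131)] · 58 = 8618.8.
Change in consumer surplus = 8618.8 - 3132.9 = 5485.9.

5485.9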